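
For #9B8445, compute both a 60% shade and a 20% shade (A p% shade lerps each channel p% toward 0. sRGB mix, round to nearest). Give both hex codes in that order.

#9B8445 is rgb(155, 132, 69).
60% shade:
  R: 155 − 93 = 62 → 62
  G: 132 + 0.6×(0−132) = 132 − 79.2 = 52.8 → 53
  B: 69 − 41.4 = 27.6 → 28
  → #3E351C
20% shade:
  R: 155 + 0.2×(0−155) = 155 − 31 = 124 → 124
  G: 132 + 0.2×(0−132) = 132 − 26.4 = 105.6 → 106
  B: 69 − 13.8 = 55.2 → 55
  → #7C6A37

#3E351C, #7C6A37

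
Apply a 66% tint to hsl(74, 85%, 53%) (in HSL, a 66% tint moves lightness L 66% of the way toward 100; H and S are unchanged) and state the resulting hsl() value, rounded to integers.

L moves 66% from 53 toward 100: 53 + 31.02 = 84.02 → 84.
H and S are unchanged.

hsl(74, 85%, 84%)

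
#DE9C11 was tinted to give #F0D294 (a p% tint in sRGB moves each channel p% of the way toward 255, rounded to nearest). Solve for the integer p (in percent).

55%

#DE9C11 is rgb(222, 156, 17); #F0D294 is rgb(240, 210, 148).
On the B channel (widest range): 148 ≈ 17 + (p/100)(255 − 17), so p ≈ 100×(148 − 17)/(255 − 17) = 13100/238 = 55.04.
p = 55 reproduces all three channels after rounding.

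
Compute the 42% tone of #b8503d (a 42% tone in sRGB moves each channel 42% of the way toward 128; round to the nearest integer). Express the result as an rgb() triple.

#b8503d is rgb(184, 80, 61).
A 42% tone moves each channel 42% toward 128:
  R: 184 + 0.42×(128−184) = 184 − 23.52 = 160.48 → 160
  G: 80 + 0.42×(128−80) = 80 + 20.16 = 100.16 → 100
  B: 61 + 0.42×(128−61) = 61 + 28.14 = 89.14 → 89

rgb(160, 100, 89)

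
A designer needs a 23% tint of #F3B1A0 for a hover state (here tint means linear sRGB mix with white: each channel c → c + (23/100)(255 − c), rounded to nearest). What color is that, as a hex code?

#F3B1A0 is rgb(243, 177, 160).
Lerp each channel 23% toward 255:
  R: 243 + 0.23×(255−243) = 243 + 2.76 = 245.76 → 246
  G: 177 + 0.23×(255−177) = 177 + 17.94 = 194.94 → 195
  B: 160 + 0.23×(255−160) = 160 + 21.85 = 181.85 → 182
rgb(246, 195, 182) = #F6C3B6.

#F6C3B6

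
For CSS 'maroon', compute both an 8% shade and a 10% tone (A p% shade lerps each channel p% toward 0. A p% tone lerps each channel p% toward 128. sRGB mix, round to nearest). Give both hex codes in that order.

CSS maroon is rgb(128, 0, 0).
8% shade:
  R: 128 + 0.08×(0−128) = 128 − 10.24 = 117.76 → 118
  G: 0 + 0 = 0 → 0
  B: 0 + 0 = 0 → 0
  → #760000
10% tone:
  R: 128 + 0 = 128 → 128
  G: 0 + 12.8 = 12.8 → 13
  B: 0 + 12.8 = 12.8 → 13
  → #800d0d

#760000, #800d0d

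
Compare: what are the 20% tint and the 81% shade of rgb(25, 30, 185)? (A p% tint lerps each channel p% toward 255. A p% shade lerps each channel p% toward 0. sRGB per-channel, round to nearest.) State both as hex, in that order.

#474BC7, #050623

20% tint:
  R: 25 + 46 = 71 → 71
  G: 30 + 45 = 75 → 75
  B: 185 + 14 = 199 → 199
  → #474BC7
81% shade:
  R: 25 + 0.81×(0−25) = 25 − 20.25 = 4.75 → 5
  G: 30 + 0.81×(0−30) = 30 − 24.3 = 5.7 → 6
  B: 185 − 149.85 = 35.15 → 35
  → #050623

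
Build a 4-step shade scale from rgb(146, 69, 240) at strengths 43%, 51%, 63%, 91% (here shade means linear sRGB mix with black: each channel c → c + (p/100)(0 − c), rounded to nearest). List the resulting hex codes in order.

43%: (146 − 62.78 = 83.22→83, 69 − 29.67 = 39.33→39, 240 − 103.2 = 136.8→137) → #532789
51%: (146 − 74.46 = 71.54→72, 69 − 35.19 = 33.81→34, 240 − 122.4 = 117.6→118) → #482276
63%: (146 − 91.98 = 54.02→54, 69 − 43.47 = 25.53→26, 240 − 151.2 = 88.8→89) → #361A59
91%: (146 − 132.86 = 13.14→13, 69 − 62.79 = 6.21→6, 240 − 218.4 = 21.6→22) → #0D0616

#532789, #482276, #361A59, #0D0616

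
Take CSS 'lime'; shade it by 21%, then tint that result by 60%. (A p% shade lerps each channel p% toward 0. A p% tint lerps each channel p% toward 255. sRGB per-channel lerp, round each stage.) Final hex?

CSS lime is rgb(0, 255, 0).
Per channel, c → c + 0.21(0 − c):
  R: 0 + 0.21×(0−0) = 0 + 0 = 0 → 0
  G: 255 − 53.55 = 201.45 → 201
  B: 0 + 0 = 0 → 0
After the shade: rgb(0, 201, 0) = #00C900.
Lerp each channel 60% toward 255:
  R: 0 + 153 = 153 → 153
  G: 201 + 0.6×(255−201) = 201 + 32.4 = 233.4 → 233
  B: 0 + 0.6×(255−0) = 0 + 153 = 153 → 153
rgb(153, 233, 153) = #99E999.

#99E999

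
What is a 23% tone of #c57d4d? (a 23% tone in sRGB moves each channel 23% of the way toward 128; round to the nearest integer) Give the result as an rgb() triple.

rgb(181, 126, 89)

#c57d4d is rgb(197, 125, 77).
Lerp each channel 23% toward 128:
  R: 197 + 0.23×(128−197) = 197 − 15.87 = 181.13 → 181
  G: 125 + 0.23×(128−125) = 125 + 0.69 = 125.69 → 126
  B: 77 + 0.23×(128−77) = 77 + 11.73 = 88.73 → 89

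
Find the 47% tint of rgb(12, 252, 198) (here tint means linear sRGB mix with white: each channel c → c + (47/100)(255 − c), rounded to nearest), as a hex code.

#7efde1

A 47% tint moves each channel 47% toward 255:
  R: 12 + 114.21 = 126.21 → 126
  G: 252 + 1.41 = 253.41 → 253
  B: 198 + 0.47×(255−198) = 198 + 26.79 = 224.79 → 225
rgb(126, 253, 225) = #7efde1.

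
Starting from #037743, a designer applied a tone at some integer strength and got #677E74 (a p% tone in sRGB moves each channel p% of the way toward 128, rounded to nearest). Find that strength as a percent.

#037743 is rgb(3, 119, 67); #677E74 is rgb(103, 126, 116).
On the R channel (widest range): 103 ≈ 3 + (p/100)(128 − 3), so p ≈ 100×(103 − 3)/(128 − 3) = 10000/125 = 80.00.
p = 80 reproduces all three channels after rounding.

80%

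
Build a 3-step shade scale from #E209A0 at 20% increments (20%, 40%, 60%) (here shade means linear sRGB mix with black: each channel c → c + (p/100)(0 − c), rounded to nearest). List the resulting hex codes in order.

#B50780, #880560, #5A0440

#E209A0 is rgb(226, 9, 160).
20%: (226 − 45.2 = 180.8→181, 9 − 1.8 = 7.2→7, 160 − 32 = 128→128) → #B50780
40%: (226 − 90.4 = 135.6→136, 9 − 3.6 = 5.4→5, 160 − 64 = 96→96) → #880560
60%: (226 − 135.6 = 90.4→90, 9 − 5.4 = 3.6→4, 160 − 96 = 64→64) → #5A0440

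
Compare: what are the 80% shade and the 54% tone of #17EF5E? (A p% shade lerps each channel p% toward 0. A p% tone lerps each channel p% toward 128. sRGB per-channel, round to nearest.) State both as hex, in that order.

#17EF5E is rgb(23, 239, 94).
80% shade:
  R: 23 − 18.4 = 4.6 → 5
  G: 239 + 0.8×(0−239) = 239 − 191.2 = 47.8 → 48
  B: 94 − 75.2 = 18.8 → 19
  → #053013
54% tone:
  R: 23 + 56.7 = 79.7 → 80
  G: 239 − 59.94 = 179.06 → 179
  B: 94 + 18.36 = 112.36 → 112
  → #50B370

#053013, #50B370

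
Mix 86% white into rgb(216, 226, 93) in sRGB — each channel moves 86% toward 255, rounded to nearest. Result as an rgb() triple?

Lerp each channel 86% toward 255:
  R: 216 + 0.86×(255−216) = 216 + 33.54 = 249.54 → 250
  G: 226 + 24.94 = 250.94 → 251
  B: 93 + 139.32 = 232.32 → 232

rgb(250, 251, 232)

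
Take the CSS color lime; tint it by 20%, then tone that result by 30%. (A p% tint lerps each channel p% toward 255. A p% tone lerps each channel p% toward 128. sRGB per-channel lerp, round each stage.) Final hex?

CSS lime is rgb(0, 255, 0).
Per channel, c → c + 0.2(255 − c):
  R: 0 + 0.2×(255−0) = 0 + 51 = 51 → 51
  G: 255 + 0.2×(255−255) = 255 + 0 = 255 → 255
  B: 0 + 51 = 51 → 51
After the tint: rgb(51, 255, 51) = #33ff33.
A 30% tone moves each channel 30% toward 128:
  R: 51 + 23.1 = 74.1 → 74
  G: 255 + 0.3×(128−255) = 255 − 38.1 = 216.9 → 217
  B: 51 + 23.1 = 74.1 → 74
rgb(74, 217, 74) = #4ad94a.

#4ad94a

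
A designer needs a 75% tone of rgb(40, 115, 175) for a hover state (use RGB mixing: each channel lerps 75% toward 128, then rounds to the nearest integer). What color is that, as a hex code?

#6a7d8c

Per channel, c → c + 0.75(128 − c):
  R: 40 + 0.75×(128−40) = 40 + 66 = 106 → 106
  G: 115 + 0.75×(128−115) = 115 + 9.75 = 124.75 → 125
  B: 175 + 0.75×(128−175) = 175 − 35.25 = 139.75 → 140
rgb(106, 125, 140) = #6a7d8c.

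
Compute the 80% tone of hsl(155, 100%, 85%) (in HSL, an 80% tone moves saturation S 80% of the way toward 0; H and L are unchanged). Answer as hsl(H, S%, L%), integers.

hsl(155, 20%, 85%)

S moves 80% from 100 toward 0: 100 − 80 = 20 → 20.
H and L are unchanged.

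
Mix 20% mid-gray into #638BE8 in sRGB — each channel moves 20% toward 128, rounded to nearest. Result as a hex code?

#6989D3

#638BE8 is rgb(99, 139, 232).
Per channel, c → c + 0.2(128 − c):
  R: 99 + 0.2×(128−99) = 99 + 5.8 = 104.8 → 105
  G: 139 + 0.2×(128−139) = 139 − 2.2 = 136.8 → 137
  B: 232 + 0.2×(128−232) = 232 − 20.8 = 211.2 → 211
rgb(105, 137, 211) = #6989D3.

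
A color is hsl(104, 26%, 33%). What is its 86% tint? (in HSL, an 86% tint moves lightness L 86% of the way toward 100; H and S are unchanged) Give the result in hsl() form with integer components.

hsl(104, 26%, 91%)

L moves 86% from 33 toward 100: 33 + 57.62 = 90.62 → 91.
H and S are unchanged.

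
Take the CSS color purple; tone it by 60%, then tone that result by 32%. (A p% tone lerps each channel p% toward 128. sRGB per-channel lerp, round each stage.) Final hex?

CSS purple is rgb(128, 0, 128).
Lerp each channel 60% toward 128:
  R: 128 + 0.6×(128−128) = 128 + 0 = 128 → 128
  G: 0 + 0.6×(128−0) = 0 + 76.8 = 76.8 → 77
  B: 128 + 0.6×(128−128) = 128 + 0 = 128 → 128
After the tone: rgb(128, 77, 128) = #804D80.
Lerp each channel 32% toward 128:
  R: 128 + 0 = 128 → 128
  G: 77 + 0.32×(128−77) = 77 + 16.32 = 93.32 → 93
  B: 128 + 0.32×(128−128) = 128 + 0 = 128 → 128
rgb(128, 93, 128) = #805D80.

#805D80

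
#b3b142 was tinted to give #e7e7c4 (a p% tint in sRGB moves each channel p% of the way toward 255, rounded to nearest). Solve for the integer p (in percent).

69%

#b3b142 is rgb(179, 177, 66); #e7e7c4 is rgb(231, 231, 196).
On the B channel (widest range): 196 ≈ 66 + (p/100)(255 − 66), so p ≈ 100×(196 − 66)/(255 − 66) = 13000/189 = 68.78.
p = 69 reproduces all three channels after rounding.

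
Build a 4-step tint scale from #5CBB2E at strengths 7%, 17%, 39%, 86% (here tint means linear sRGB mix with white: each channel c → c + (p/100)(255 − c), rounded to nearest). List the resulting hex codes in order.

#67C03D, #78C752, #9CD680, #E8F5E2

#5CBB2E is rgb(92, 187, 46).
7%: (92 + 11.41 = 103.41→103, 187 + 4.76 = 191.76→192, 46 + 14.63 = 60.63→61) → #67C03D
17%: (92 + 27.71 = 119.71→120, 187 + 11.56 = 198.56→199, 46 + 35.53 = 81.53→82) → #78C752
39%: (92 + 63.57 = 155.57→156, 187 + 26.52 = 213.52→214, 46 + 81.51 = 127.51→128) → #9CD680
86%: (92 + 140.18 = 232.18→232, 187 + 58.48 = 245.48→245, 46 + 179.74 = 225.74→226) → #E8F5E2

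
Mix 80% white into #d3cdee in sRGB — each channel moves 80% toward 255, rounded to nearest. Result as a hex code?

#f6f5fc

#d3cdee is rgb(211, 205, 238).
An 80% tint moves each channel 80% toward 255:
  R: 211 + 35.2 = 246.2 → 246
  G: 205 + 40 = 245 → 245
  B: 238 + 0.8×(255−238) = 238 + 13.6 = 251.6 → 252
rgb(246, 245, 252) = #f6f5fc.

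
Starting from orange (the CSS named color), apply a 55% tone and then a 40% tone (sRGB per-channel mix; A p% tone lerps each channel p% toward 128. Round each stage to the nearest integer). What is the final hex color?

CSS orange is rgb(255, 165, 0).
A 55% tone moves each channel 55% toward 128:
  R: 255 − 69.85 = 185.15 → 185
  G: 165 − 20.35 = 144.65 → 145
  B: 0 + 0.55×(128−0) = 0 + 70.4 = 70.4 → 70
After the tone: rgb(185, 145, 70) = #b99146.
A 40% tone moves each channel 40% toward 128:
  R: 185 − 22.8 = 162.2 → 162
  G: 145 + 0.4×(128−145) = 145 − 6.8 = 138.2 → 138
  B: 70 + 23.2 = 93.2 → 93
rgb(162, 138, 93) = #a28a5d.

#a28a5d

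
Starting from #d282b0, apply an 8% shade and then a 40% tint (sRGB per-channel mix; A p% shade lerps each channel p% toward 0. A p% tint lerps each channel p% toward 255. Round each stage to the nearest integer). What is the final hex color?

#d282b0 is rgb(210, 130, 176).
An 8% shade moves each channel 8% toward 0:
  R: 210 − 16.8 = 193.2 → 193
  G: 130 + 0.08×(0−130) = 130 − 10.4 = 119.6 → 120
  B: 176 + 0.08×(0−176) = 176 − 14.08 = 161.92 → 162
After the shade: rgb(193, 120, 162) = #c178a2.
Per channel, c → c + 0.4(255 − c):
  R: 193 + 24.8 = 217.8 → 218
  G: 120 + 0.4×(255−120) = 120 + 54 = 174 → 174
  B: 162 + 0.4×(255−162) = 162 + 37.2 = 199.2 → 199
rgb(218, 174, 199) = #daaec7.

#daaec7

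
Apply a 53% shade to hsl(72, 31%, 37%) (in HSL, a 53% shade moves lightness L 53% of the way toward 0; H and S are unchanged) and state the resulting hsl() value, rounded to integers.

L moves 53% from 37 toward 0: 37 − 19.61 = 17.39 → 17.
H and S are unchanged.

hsl(72, 31%, 17%)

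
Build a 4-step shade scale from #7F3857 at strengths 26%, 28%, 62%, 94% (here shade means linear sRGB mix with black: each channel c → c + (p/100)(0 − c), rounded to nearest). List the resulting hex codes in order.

#7F3857 is rgb(127, 56, 87).
26%: (127 − 33.02 = 93.98→94, 56 − 14.56 = 41.44→41, 87 − 22.62 = 64.38→64) → #5E2940
28%: (127 − 35.56 = 91.44→91, 56 − 15.68 = 40.32→40, 87 − 24.36 = 62.64→63) → #5B283F
62%: (127 − 78.74 = 48.26→48, 56 − 34.72 = 21.28→21, 87 − 53.94 = 33.06→33) → #301521
94%: (127 − 119.38 = 7.62→8, 56 − 52.64 = 3.36→3, 87 − 81.78 = 5.22→5) → #080305

#5E2940, #5B283F, #301521, #080305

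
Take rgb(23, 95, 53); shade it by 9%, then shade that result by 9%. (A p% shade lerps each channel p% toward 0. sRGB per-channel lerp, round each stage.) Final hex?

#134E2C

A 9% shade moves each channel 9% toward 0:
  R: 23 + 0.09×(0−23) = 23 − 2.07 = 20.93 → 21
  G: 95 − 8.55 = 86.45 → 86
  B: 53 − 4.77 = 48.23 → 48
After the shade: rgb(21, 86, 48) = #155630.
Per channel, c → c + 0.09(0 − c):
  R: 21 − 1.89 = 19.11 → 19
  G: 86 + 0.09×(0−86) = 86 − 7.74 = 78.26 → 78
  B: 48 + 0.09×(0−48) = 48 − 4.32 = 43.68 → 44
rgb(19, 78, 44) = #134E2C.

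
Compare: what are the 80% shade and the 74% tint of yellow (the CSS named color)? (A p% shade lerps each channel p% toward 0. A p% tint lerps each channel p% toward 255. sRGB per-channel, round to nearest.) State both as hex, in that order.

#333300, #ffffbd

CSS yellow is rgb(255, 255, 0).
80% shade:
  R: 255 − 204 = 51 → 51
  G: 255 + 0.8×(0−255) = 255 − 204 = 51 → 51
  B: 0 + 0.8×(0−0) = 0 + 0 = 0 → 0
  → #333300
74% tint:
  R: 255 + 0 = 255 → 255
  G: 255 + 0 = 255 → 255
  B: 0 + 0.74×(255−0) = 0 + 188.7 = 188.7 → 189
  → #ffffbd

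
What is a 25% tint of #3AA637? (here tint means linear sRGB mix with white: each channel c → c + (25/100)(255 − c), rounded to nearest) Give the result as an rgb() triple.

rgb(107, 188, 105)

#3AA637 is rgb(58, 166, 55).
Lerp each channel 25% toward 255:
  R: 58 + 0.25×(255−58) = 58 + 49.25 = 107.25 → 107
  G: 166 + 22.25 = 188.25 → 188
  B: 55 + 50 = 105 → 105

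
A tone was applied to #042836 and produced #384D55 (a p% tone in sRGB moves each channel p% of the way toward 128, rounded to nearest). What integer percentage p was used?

#042836 is rgb(4, 40, 54); #384D55 is rgb(56, 77, 85).
On the R channel (widest range): 56 ≈ 4 + (p/100)(128 − 4), so p ≈ 100×(56 − 4)/(128 − 4) = 5200/124 = 41.94.
p = 42 reproduces all three channels after rounding.

42%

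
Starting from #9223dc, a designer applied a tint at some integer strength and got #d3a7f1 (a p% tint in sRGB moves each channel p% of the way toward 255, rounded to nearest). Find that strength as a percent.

60%

#9223dc is rgb(146, 35, 220); #d3a7f1 is rgb(211, 167, 241).
On the G channel (widest range): 167 ≈ 35 + (p/100)(255 − 35), so p ≈ 100×(167 − 35)/(255 − 35) = 13200/220 = 60.00.
p = 60 reproduces all three channels after rounding.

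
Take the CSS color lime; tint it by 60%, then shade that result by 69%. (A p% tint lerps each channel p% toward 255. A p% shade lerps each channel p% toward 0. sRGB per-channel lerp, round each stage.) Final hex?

#2f4f2f

CSS lime is rgb(0, 255, 0).
A 60% tint moves each channel 60% toward 255:
  R: 0 + 153 = 153 → 153
  G: 255 + 0.6×(255−255) = 255 + 0 = 255 → 255
  B: 0 + 0.6×(255−0) = 0 + 153 = 153 → 153
After the tint: rgb(153, 255, 153) = #99ff99.
Per channel, c → c + 0.69(0 − c):
  R: 153 − 105.57 = 47.43 → 47
  G: 255 − 175.95 = 79.05 → 79
  B: 153 + 0.69×(0−153) = 153 − 105.57 = 47.43 → 47
rgb(47, 79, 47) = #2f4f2f.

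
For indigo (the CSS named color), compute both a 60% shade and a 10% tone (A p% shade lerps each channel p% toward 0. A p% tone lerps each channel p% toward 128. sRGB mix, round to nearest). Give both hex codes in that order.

CSS indigo is rgb(75, 0, 130).
60% shade:
  R: 75 + 0.6×(0−75) = 75 − 45 = 30 → 30
  G: 0 + 0.6×(0−0) = 0 + 0 = 0 → 0
  B: 130 − 78 = 52 → 52
  → #1e0034
10% tone:
  R: 75 + 0.1×(128−75) = 75 + 5.3 = 80.3 → 80
  G: 0 + 12.8 = 12.8 → 13
  B: 130 + 0.1×(128−130) = 130 − 0.2 = 129.8 → 130
  → #500d82

#1e0034, #500d82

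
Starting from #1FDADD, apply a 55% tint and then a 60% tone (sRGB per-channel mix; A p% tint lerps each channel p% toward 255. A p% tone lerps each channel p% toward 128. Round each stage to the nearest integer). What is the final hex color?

#1FDADD is rgb(31, 218, 221).
Per channel, c → c + 0.55(255 − c):
  R: 31 + 0.55×(255−31) = 31 + 123.2 = 154.2 → 154
  G: 218 + 0.55×(255−218) = 218 + 20.35 = 238.35 → 238
  B: 221 + 0.55×(255−221) = 221 + 18.7 = 239.7 → 240
After the tint: rgb(154, 238, 240) = #9AEEF0.
A 60% tone moves each channel 60% toward 128:
  R: 154 + 0.6×(128−154) = 154 − 15.6 = 138.4 → 138
  G: 238 + 0.6×(128−238) = 238 − 66 = 172 → 172
  B: 240 + 0.6×(128−240) = 240 − 67.2 = 172.8 → 173
rgb(138, 172, 173) = #8AACAD.

#8AACAD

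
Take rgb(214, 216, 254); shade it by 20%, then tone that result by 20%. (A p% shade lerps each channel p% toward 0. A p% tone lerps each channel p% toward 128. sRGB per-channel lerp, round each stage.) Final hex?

A 20% shade moves each channel 20% toward 0:
  R: 214 − 42.8 = 171.2 → 171
  G: 216 + 0.2×(0−216) = 216 − 43.2 = 172.8 → 173
  B: 254 + 0.2×(0−254) = 254 − 50.8 = 203.2 → 203
After the shade: rgb(171, 173, 203) = #ABADCB.
Lerp each channel 20% toward 128:
  R: 171 − 8.6 = 162.4 → 162
  G: 173 + 0.2×(128−173) = 173 − 9 = 164 → 164
  B: 203 + 0.2×(128−203) = 203 − 15 = 188 → 188
rgb(162, 164, 188) = #A2A4BC.

#A2A4BC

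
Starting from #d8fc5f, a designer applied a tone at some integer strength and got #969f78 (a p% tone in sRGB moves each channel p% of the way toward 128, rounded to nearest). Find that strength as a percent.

75%

#d8fc5f is rgb(216, 252, 95); #969f78 is rgb(150, 159, 120).
On the G channel (widest range): 159 ≈ 252 + (p/100)(128 − 252), so p ≈ 100×(159 − 252)/(128 − 252) = -9300/-124 = 75.00.
p = 75 reproduces all three channels after rounding.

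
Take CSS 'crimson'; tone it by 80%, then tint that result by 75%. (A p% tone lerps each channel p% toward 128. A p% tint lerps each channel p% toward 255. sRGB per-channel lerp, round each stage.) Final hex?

#E4DADC

CSS crimson is rgb(220, 20, 60).
An 80% tone moves each channel 80% toward 128:
  R: 220 + 0.8×(128−220) = 220 − 73.6 = 146.4 → 146
  G: 20 + 0.8×(128−20) = 20 + 86.4 = 106.4 → 106
  B: 60 + 54.4 = 114.4 → 114
After the tone: rgb(146, 106, 114) = #926A72.
Per channel, c → c + 0.75(255 − c):
  R: 146 + 81.75 = 227.75 → 228
  G: 106 + 0.75×(255−106) = 106 + 111.75 = 217.75 → 218
  B: 114 + 0.75×(255−114) = 114 + 105.75 = 219.75 → 220
rgb(228, 218, 220) = #E4DADC.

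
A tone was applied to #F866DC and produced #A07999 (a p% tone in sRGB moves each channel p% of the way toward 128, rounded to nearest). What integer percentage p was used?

73%

#F866DC is rgb(248, 102, 220); #A07999 is rgb(160, 121, 153).
On the R channel (widest range): 160 ≈ 248 + (p/100)(128 − 248), so p ≈ 100×(160 − 248)/(128 − 248) = -8800/-120 = 73.33.
p = 73 reproduces all three channels after rounding.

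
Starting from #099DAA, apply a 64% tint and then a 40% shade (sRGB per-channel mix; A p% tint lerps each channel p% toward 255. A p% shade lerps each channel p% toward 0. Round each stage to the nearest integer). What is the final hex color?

#099DAA is rgb(9, 157, 170).
A 64% tint moves each channel 64% toward 255:
  R: 9 + 157.44 = 166.44 → 166
  G: 157 + 0.64×(255−157) = 157 + 62.72 = 219.72 → 220
  B: 170 + 0.64×(255−170) = 170 + 54.4 = 224.4 → 224
After the tint: rgb(166, 220, 224) = #A6DCE0.
Per channel, c → c + 0.4(0 − c):
  R: 166 + 0.4×(0−166) = 166 − 66.4 = 99.6 → 100
  G: 220 − 88 = 132 → 132
  B: 224 − 89.6 = 134.4 → 134
rgb(100, 132, 134) = #648486.

#648486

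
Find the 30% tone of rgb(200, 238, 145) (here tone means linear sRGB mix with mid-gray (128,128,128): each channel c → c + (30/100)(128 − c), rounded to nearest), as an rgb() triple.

rgb(178, 205, 140)

Per channel, c → c + 0.3(128 − c):
  R: 200 + 0.3×(128−200) = 200 − 21.6 = 178.4 → 178
  G: 238 + 0.3×(128−238) = 238 − 33 = 205 → 205
  B: 145 − 5.1 = 139.9 → 140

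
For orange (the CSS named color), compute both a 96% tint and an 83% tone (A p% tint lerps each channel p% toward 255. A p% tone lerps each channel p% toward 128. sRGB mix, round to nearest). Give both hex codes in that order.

CSS orange is rgb(255, 165, 0).
96% tint:
  R: 255 + 0 = 255 → 255
  G: 165 + 0.96×(255−165) = 165 + 86.4 = 251.4 → 251
  B: 0 + 0.96×(255−0) = 0 + 244.8 = 244.8 → 245
  → #fffbf5
83% tone:
  R: 255 − 105.41 = 149.59 → 150
  G: 165 − 30.71 = 134.29 → 134
  B: 0 + 0.83×(128−0) = 0 + 106.24 = 106.24 → 106
  → #96866a

#fffbf5, #96866a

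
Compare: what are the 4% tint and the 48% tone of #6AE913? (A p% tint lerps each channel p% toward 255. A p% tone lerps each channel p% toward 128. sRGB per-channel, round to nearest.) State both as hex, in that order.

#6AE913 is rgb(106, 233, 19).
4% tint:
  R: 106 + 0.04×(255−106) = 106 + 5.96 = 111.96 → 112
  G: 233 + 0.04×(255−233) = 233 + 0.88 = 233.88 → 234
  B: 19 + 0.04×(255−19) = 19 + 9.44 = 28.44 → 28
  → #70EA1C
48% tone:
  R: 106 + 10.56 = 116.56 → 117
  G: 233 + 0.48×(128−233) = 233 − 50.4 = 182.6 → 183
  B: 19 + 0.48×(128−19) = 19 + 52.32 = 71.32 → 71
  → #75B747

#70EA1C, #75B747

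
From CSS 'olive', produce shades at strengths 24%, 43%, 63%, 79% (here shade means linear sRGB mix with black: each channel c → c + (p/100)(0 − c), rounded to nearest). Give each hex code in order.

CSS olive is rgb(128, 128, 0).
24%: (128 − 30.72 = 97.28→97, 128 − 30.72 = 97.28→97, 0→0) → #616100
43%: (128 − 55.04 = 72.96→73, 128 − 55.04 = 72.96→73, 0→0) → #494900
63%: (128 − 80.64 = 47.36→47, 128 − 80.64 = 47.36→47, 0→0) → #2F2F00
79%: (128 − 101.12 = 26.88→27, 128 − 101.12 = 26.88→27, 0→0) → #1B1B00

#616100, #494900, #2F2F00, #1B1B00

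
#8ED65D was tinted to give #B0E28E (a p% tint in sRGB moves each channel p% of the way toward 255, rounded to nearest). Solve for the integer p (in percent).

#8ED65D is rgb(142, 214, 93); #B0E28E is rgb(176, 226, 142).
On the B channel (widest range): 142 ≈ 93 + (p/100)(255 − 93), so p ≈ 100×(142 − 93)/(255 − 93) = 4900/162 = 30.25.
p = 30 reproduces all three channels after rounding.

30%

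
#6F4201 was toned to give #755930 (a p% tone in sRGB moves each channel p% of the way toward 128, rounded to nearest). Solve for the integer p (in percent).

#6F4201 is rgb(111, 66, 1); #755930 is rgb(117, 89, 48).
On the B channel (widest range): 48 ≈ 1 + (p/100)(128 − 1), so p ≈ 100×(48 − 1)/(128 − 1) = 4700/127 = 37.01.
p = 37 reproduces all three channels after rounding.

37%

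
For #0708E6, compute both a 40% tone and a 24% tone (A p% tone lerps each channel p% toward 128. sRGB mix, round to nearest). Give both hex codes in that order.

#3738BD, #2425CE

#0708E6 is rgb(7, 8, 230).
40% tone:
  R: 7 + 0.4×(128−7) = 7 + 48.4 = 55.4 → 55
  G: 8 + 0.4×(128−8) = 8 + 48 = 56 → 56
  B: 230 − 40.8 = 189.2 → 189
  → #3738BD
24% tone:
  R: 7 + 29.04 = 36.04 → 36
  G: 8 + 0.24×(128−8) = 8 + 28.8 = 36.8 → 37
  B: 230 + 0.24×(128−230) = 230 − 24.48 = 205.52 → 206
  → #2425CE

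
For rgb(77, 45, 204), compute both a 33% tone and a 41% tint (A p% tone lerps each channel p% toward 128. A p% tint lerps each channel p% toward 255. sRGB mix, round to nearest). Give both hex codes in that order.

#5e48b3, #9683e1

33% tone:
  R: 77 + 0.33×(128−77) = 77 + 16.83 = 93.83 → 94
  G: 45 + 27.39 = 72.39 → 72
  B: 204 + 0.33×(128−204) = 204 − 25.08 = 178.92 → 179
  → #5e48b3
41% tint:
  R: 77 + 0.41×(255−77) = 77 + 72.98 = 149.98 → 150
  G: 45 + 86.1 = 131.1 → 131
  B: 204 + 20.91 = 224.91 → 225
  → #9683e1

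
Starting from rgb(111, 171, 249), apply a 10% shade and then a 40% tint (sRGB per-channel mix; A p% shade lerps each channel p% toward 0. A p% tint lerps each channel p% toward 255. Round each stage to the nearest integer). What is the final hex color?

#A2C2EC

Lerp each channel 10% toward 0:
  R: 111 − 11.1 = 99.9 → 100
  G: 171 + 0.1×(0−171) = 171 − 17.1 = 153.9 → 154
  B: 249 + 0.1×(0−249) = 249 − 24.9 = 224.1 → 224
After the shade: rgb(100, 154, 224) = #649AE0.
Lerp each channel 40% toward 255:
  R: 100 + 62 = 162 → 162
  G: 154 + 40.4 = 194.4 → 194
  B: 224 + 0.4×(255−224) = 224 + 12.4 = 236.4 → 236
rgb(162, 194, 236) = #A2C2EC.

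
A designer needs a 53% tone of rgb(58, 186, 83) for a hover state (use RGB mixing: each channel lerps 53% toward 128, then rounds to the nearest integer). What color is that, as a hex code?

#5F9B6B

Per channel, c → c + 0.53(128 − c):
  R: 58 + 0.53×(128−58) = 58 + 37.1 = 95.1 → 95
  G: 186 − 30.74 = 155.26 → 155
  B: 83 + 23.85 = 106.85 → 107
rgb(95, 155, 107) = #5F9B6B.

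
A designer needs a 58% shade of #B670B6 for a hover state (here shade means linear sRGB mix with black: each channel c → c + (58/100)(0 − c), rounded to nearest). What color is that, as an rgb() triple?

#B670B6 is rgb(182, 112, 182).
Per channel, c → c + 0.58(0 − c):
  R: 182 + 0.58×(0−182) = 182 − 105.56 = 76.44 → 76
  G: 112 − 64.96 = 47.04 → 47
  B: 182 − 105.56 = 76.44 → 76

rgb(76, 47, 76)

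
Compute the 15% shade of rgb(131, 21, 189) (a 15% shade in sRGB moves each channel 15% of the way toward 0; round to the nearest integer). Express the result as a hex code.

A 15% shade moves each channel 15% toward 0:
  R: 131 + 0.15×(0−131) = 131 − 19.65 = 111.35 → 111
  G: 21 + 0.15×(0−21) = 21 − 3.15 = 17.85 → 18
  B: 189 + 0.15×(0−189) = 189 − 28.35 = 160.65 → 161
rgb(111, 18, 161) = #6f12a1.

#6f12a1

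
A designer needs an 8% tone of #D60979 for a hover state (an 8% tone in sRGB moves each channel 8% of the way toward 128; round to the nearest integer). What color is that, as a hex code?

#D60979 is rgb(214, 9, 121).
Lerp each channel 8% toward 128:
  R: 214 + 0.08×(128−214) = 214 − 6.88 = 207.12 → 207
  G: 9 + 0.08×(128−9) = 9 + 9.52 = 18.52 → 19
  B: 121 + 0.56 = 121.56 → 122
rgb(207, 19, 122) = #CF137A.

#CF137A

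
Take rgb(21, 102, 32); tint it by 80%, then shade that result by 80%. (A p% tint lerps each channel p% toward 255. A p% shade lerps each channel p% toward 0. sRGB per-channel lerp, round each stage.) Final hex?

#2A2D2A

An 80% tint moves each channel 80% toward 255:
  R: 21 + 187.2 = 208.2 → 208
  G: 102 + 122.4 = 224.4 → 224
  B: 32 + 178.4 = 210.4 → 210
After the tint: rgb(208, 224, 210) = #D0E0D2.
An 80% shade moves each channel 80% toward 0:
  R: 208 + 0.8×(0−208) = 208 − 166.4 = 41.6 → 42
  G: 224 + 0.8×(0−224) = 224 − 179.2 = 44.8 → 45
  B: 210 − 168 = 42 → 42
rgb(42, 45, 42) = #2A2D2A.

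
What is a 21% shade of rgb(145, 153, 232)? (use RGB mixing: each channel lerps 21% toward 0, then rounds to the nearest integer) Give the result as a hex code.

Per channel, c → c + 0.21(0 − c):
  R: 145 − 30.45 = 114.55 → 115
  G: 153 + 0.21×(0−153) = 153 − 32.13 = 120.87 → 121
  B: 232 + 0.21×(0−232) = 232 − 48.72 = 183.28 → 183
rgb(115, 121, 183) = #7379B7.

#7379B7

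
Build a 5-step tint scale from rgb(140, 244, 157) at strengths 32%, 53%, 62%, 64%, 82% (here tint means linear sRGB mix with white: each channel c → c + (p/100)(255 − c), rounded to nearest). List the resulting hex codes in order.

#B1F8BC, #C9FAD1, #D3FBDA, #D6FBDC, #EAFDED

32%: (140 + 36.8 = 176.8→177, 244 + 3.52 = 247.52→248, 157 + 31.36 = 188.36→188) → #B1F8BC
53%: (140 + 60.95 = 200.95→201, 244 + 5.83 = 249.83→250, 157 + 51.94 = 208.94→209) → #C9FAD1
62%: (140 + 71.3 = 211.3→211, 244 + 6.82 = 250.82→251, 157 + 60.76 = 217.76→218) → #D3FBDA
64%: (140 + 73.6 = 213.6→214, 244 + 7.04 = 251.04→251, 157 + 62.72 = 219.72→220) → #D6FBDC
82%: (140 + 94.3 = 234.3→234, 244 + 9.02 = 253.02→253, 157 + 80.36 = 237.36→237) → #EAFDED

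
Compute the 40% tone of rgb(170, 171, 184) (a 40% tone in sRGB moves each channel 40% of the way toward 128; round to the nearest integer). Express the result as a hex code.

Per channel, c → c + 0.4(128 − c):
  R: 170 + 0.4×(128−170) = 170 − 16.8 = 153.2 → 153
  G: 171 + 0.4×(128−171) = 171 − 17.2 = 153.8 → 154
  B: 184 − 22.4 = 161.6 → 162
rgb(153, 154, 162) = #999aa2.

#999aa2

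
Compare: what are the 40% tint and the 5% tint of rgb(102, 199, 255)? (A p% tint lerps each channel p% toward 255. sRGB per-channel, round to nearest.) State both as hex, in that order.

40% tint:
  R: 102 + 0.4×(255−102) = 102 + 61.2 = 163.2 → 163
  G: 199 + 0.4×(255−199) = 199 + 22.4 = 221.4 → 221
  B: 255 + 0.4×(255−255) = 255 + 0 = 255 → 255
  → #A3DDFF
5% tint:
  R: 102 + 7.65 = 109.65 → 110
  G: 199 + 2.8 = 201.8 → 202
  B: 255 + 0.05×(255−255) = 255 + 0 = 255 → 255
  → #6ECAFF

#A3DDFF, #6ECAFF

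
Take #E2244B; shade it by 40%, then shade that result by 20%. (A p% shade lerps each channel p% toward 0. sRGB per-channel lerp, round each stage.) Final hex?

#E2244B is rgb(226, 36, 75).
A 40% shade moves each channel 40% toward 0:
  R: 226 − 90.4 = 135.6 → 136
  G: 36 − 14.4 = 21.6 → 22
  B: 75 + 0.4×(0−75) = 75 − 30 = 45 → 45
After the shade: rgb(136, 22, 45) = #88162D.
Per channel, c → c + 0.2(0 − c):
  R: 136 − 27.2 = 108.8 → 109
  G: 22 − 4.4 = 17.6 → 18
  B: 45 + 0.2×(0−45) = 45 − 9 = 36 → 36
rgb(109, 18, 36) = #6D1224.

#6D1224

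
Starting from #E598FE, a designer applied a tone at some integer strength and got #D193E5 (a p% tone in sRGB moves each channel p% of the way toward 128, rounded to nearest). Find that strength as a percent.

20%

#E598FE is rgb(229, 152, 254); #D193E5 is rgb(209, 147, 229).
On the B channel (widest range): 229 ≈ 254 + (p/100)(128 − 254), so p ≈ 100×(229 − 254)/(128 − 254) = -2500/-126 = 19.84.
p = 20 reproduces all three channels after rounding.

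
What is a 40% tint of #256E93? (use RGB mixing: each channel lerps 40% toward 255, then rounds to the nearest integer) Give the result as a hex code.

#7CA8BE

#256E93 is rgb(37, 110, 147).
Per channel, c → c + 0.4(255 − c):
  R: 37 + 0.4×(255−37) = 37 + 87.2 = 124.2 → 124
  G: 110 + 58 = 168 → 168
  B: 147 + 0.4×(255−147) = 147 + 43.2 = 190.2 → 190
rgb(124, 168, 190) = #7CA8BE.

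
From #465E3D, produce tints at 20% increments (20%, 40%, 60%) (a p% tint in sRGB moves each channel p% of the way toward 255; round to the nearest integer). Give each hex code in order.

#6B7E64, #909E8B, #B5BFB1

#465E3D is rgb(70, 94, 61).
20%: (70 + 37 = 107→107, 94 + 32.2 = 126.2→126, 61 + 38.8 = 99.8→100) → #6B7E64
40%: (70 + 74 = 144→144, 94 + 64.4 = 158.4→158, 61 + 77.6 = 138.6→139) → #909E8B
60%: (70 + 111 = 181→181, 94 + 96.6 = 190.6→191, 61 + 116.4 = 177.4→177) → #B5BFB1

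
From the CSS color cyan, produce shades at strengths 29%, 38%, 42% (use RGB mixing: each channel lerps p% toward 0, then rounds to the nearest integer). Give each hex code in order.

CSS cyan is rgb(0, 255, 255).
29%: (0→0, 255 − 73.95 = 181.05→181, 255 − 73.95 = 181.05→181) → #00B5B5
38%: (0→0, 255 − 96.9 = 158.1→158, 255 − 96.9 = 158.1→158) → #009E9E
42%: (0→0, 255 − 107.1 = 147.9→148, 255 − 107.1 = 147.9→148) → #009494

#00B5B5, #009E9E, #009494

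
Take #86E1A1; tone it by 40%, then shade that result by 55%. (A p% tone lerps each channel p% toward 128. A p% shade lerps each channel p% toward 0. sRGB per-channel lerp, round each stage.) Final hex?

#86E1A1 is rgb(134, 225, 161).
Per channel, c → c + 0.4(128 − c):
  R: 134 + 0.4×(128−134) = 134 − 2.4 = 131.6 → 132
  G: 225 − 38.8 = 186.2 → 186
  B: 161 + 0.4×(128−161) = 161 − 13.2 = 147.8 → 148
After the tone: rgb(132, 186, 148) = #84BA94.
Per channel, c → c + 0.55(0 − c):
  R: 132 − 72.6 = 59.4 → 59
  G: 186 + 0.55×(0−186) = 186 − 102.3 = 83.7 → 84
  B: 148 − 81.4 = 66.6 → 67
rgb(59, 84, 67) = #3B5443.

#3B5443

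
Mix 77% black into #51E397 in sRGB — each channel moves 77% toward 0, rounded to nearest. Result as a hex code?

#133423

#51E397 is rgb(81, 227, 151).
Lerp each channel 77% toward 0:
  R: 81 + 0.77×(0−81) = 81 − 62.37 = 18.63 → 19
  G: 227 + 0.77×(0−227) = 227 − 174.79 = 52.21 → 52
  B: 151 − 116.27 = 34.73 → 35
rgb(19, 52, 35) = #133423.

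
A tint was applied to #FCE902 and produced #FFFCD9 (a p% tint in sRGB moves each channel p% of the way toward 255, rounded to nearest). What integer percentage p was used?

85%

#FCE902 is rgb(252, 233, 2); #FFFCD9 is rgb(255, 252, 217).
On the B channel (widest range): 217 ≈ 2 + (p/100)(255 − 2), so p ≈ 100×(217 − 2)/(255 − 2) = 21500/253 = 84.98.
p = 85 reproduces all three channels after rounding.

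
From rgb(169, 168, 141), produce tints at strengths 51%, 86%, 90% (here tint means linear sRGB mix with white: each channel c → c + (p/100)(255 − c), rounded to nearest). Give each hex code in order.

51%: (169 + 43.86 = 212.86→213, 168 + 44.37 = 212.37→212, 141 + 58.14 = 199.14→199) → #D5D4C7
86%: (169 + 73.96 = 242.96→243, 168 + 74.82 = 242.82→243, 141 + 98.04 = 239.04→239) → #F3F3EF
90%: (169 + 77.4 = 246.4→246, 168 + 78.3 = 246.3→246, 141 + 102.6 = 243.6→244) → #F6F6F4

#D5D4C7, #F3F3EF, #F6F6F4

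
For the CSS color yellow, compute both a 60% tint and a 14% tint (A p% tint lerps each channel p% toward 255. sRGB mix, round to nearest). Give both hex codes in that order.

CSS yellow is rgb(255, 255, 0).
60% tint:
  R: 255 + 0 = 255 → 255
  G: 255 + 0.6×(255−255) = 255 + 0 = 255 → 255
  B: 0 + 153 = 153 → 153
  → #FFFF99
14% tint:
  R: 255 + 0.14×(255−255) = 255 + 0 = 255 → 255
  G: 255 + 0 = 255 → 255
  B: 0 + 35.7 = 35.7 → 36
  → #FFFF24

#FFFF99, #FFFF24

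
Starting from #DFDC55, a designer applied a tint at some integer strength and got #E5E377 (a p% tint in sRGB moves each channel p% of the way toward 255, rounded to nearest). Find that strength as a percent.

#DFDC55 is rgb(223, 220, 85); #E5E377 is rgb(229, 227, 119).
On the B channel (widest range): 119 ≈ 85 + (p/100)(255 − 85), so p ≈ 100×(119 − 85)/(255 − 85) = 3400/170 = 20.00.
p = 20 reproduces all three channels after rounding.

20%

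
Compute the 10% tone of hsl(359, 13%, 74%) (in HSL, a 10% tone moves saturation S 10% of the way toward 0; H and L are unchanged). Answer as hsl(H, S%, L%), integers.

hsl(359, 12%, 74%)

S moves 10% from 13 toward 0: 13 − 1.3 = 11.7 → 12.
H and L are unchanged.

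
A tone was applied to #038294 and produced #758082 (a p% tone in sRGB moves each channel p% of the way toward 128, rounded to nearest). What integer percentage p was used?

#038294 is rgb(3, 130, 148); #758082 is rgb(117, 128, 130).
On the R channel (widest range): 117 ≈ 3 + (p/100)(128 − 3), so p ≈ 100×(117 − 3)/(128 − 3) = 11400/125 = 91.20.
p = 91 reproduces all three channels after rounding.

91%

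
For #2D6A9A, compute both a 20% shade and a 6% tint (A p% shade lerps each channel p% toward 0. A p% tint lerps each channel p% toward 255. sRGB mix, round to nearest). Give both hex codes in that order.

#24557B, #3A73A0

#2D6A9A is rgb(45, 106, 154).
20% shade:
  R: 45 + 0.2×(0−45) = 45 − 9 = 36 → 36
  G: 106 + 0.2×(0−106) = 106 − 21.2 = 84.8 → 85
  B: 154 − 30.8 = 123.2 → 123
  → #24557B
6% tint:
  R: 45 + 12.6 = 57.6 → 58
  G: 106 + 0.06×(255−106) = 106 + 8.94 = 114.94 → 115
  B: 154 + 6.06 = 160.06 → 160
  → #3A73A0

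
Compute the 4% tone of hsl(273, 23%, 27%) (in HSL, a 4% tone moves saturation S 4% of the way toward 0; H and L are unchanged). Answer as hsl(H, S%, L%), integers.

S moves 4% from 23 toward 0: 23 − 0.92 = 22.08 → 22.
H and L are unchanged.

hsl(273, 22%, 27%)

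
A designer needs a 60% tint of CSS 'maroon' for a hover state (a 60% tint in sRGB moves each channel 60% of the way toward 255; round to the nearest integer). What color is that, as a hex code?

CSS maroon is rgb(128, 0, 0).
A 60% tint moves each channel 60% toward 255:
  R: 128 + 76.2 = 204.2 → 204
  G: 0 + 153 = 153 → 153
  B: 0 + 0.6×(255−0) = 0 + 153 = 153 → 153
rgb(204, 153, 153) = #cc9999.

#cc9999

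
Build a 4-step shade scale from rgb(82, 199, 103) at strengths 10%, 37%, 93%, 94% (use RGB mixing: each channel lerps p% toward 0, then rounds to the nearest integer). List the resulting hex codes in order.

10%: (82 − 8.2 = 73.8→74, 199 − 19.9 = 179.1→179, 103 − 10.3 = 92.7→93) → #4AB35D
37%: (82 − 30.34 = 51.66→52, 199 − 73.63 = 125.37→125, 103 − 38.11 = 64.89→65) → #347D41
93%: (82 − 76.26 = 5.74→6, 199 − 185.07 = 13.93→14, 103 − 95.79 = 7.21→7) → #060E07
94%: (82 − 77.08 = 4.92→5, 199 − 187.06 = 11.94→12, 103 − 96.82 = 6.18→6) → #050C06

#4AB35D, #347D41, #060E07, #050C06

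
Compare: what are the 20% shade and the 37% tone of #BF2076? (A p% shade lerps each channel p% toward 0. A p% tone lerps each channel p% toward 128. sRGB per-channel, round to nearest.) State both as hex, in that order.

#991A5E, #A8447A

#BF2076 is rgb(191, 32, 118).
20% shade:
  R: 191 − 38.2 = 152.8 → 153
  G: 32 + 0.2×(0−32) = 32 − 6.4 = 25.6 → 26
  B: 118 − 23.6 = 94.4 → 94
  → #991A5E
37% tone:
  R: 191 − 23.31 = 167.69 → 168
  G: 32 + 0.37×(128−32) = 32 + 35.52 = 67.52 → 68
  B: 118 + 3.7 = 121.7 → 122
  → #A8447A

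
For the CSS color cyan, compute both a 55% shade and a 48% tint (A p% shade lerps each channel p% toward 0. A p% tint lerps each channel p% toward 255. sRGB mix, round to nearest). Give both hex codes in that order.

#007373, #7AFFFF

CSS cyan is rgb(0, 255, 255).
55% shade:
  R: 0 + 0.55×(0−0) = 0 + 0 = 0 → 0
  G: 255 + 0.55×(0−255) = 255 − 140.25 = 114.75 → 115
  B: 255 + 0.55×(0−255) = 255 − 140.25 = 114.75 → 115
  → #007373
48% tint:
  R: 0 + 0.48×(255−0) = 0 + 122.4 = 122.4 → 122
  G: 255 + 0 = 255 → 255
  B: 255 + 0.48×(255−255) = 255 + 0 = 255 → 255
  → #7AFFFF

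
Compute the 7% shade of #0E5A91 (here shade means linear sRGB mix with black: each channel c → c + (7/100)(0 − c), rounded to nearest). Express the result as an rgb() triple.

rgb(13, 84, 135)

#0E5A91 is rgb(14, 90, 145).
Lerp each channel 7% toward 0:
  R: 14 − 0.98 = 13.02 → 13
  G: 90 + 0.07×(0−90) = 90 − 6.3 = 83.7 → 84
  B: 145 + 0.07×(0−145) = 145 − 10.15 = 134.85 → 135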